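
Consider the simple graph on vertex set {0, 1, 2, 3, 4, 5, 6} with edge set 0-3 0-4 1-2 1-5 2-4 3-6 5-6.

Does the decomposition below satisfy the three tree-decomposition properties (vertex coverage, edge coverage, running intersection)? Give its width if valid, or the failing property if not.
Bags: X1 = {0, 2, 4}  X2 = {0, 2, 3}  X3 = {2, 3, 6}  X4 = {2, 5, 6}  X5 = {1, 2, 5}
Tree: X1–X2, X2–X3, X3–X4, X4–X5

Every vertex of G appears in some bag (union = {0, 1, 2, 3, 4, 5, 6}); every edge is covered by a bag; and for each vertex v the set of bags containing v is connected in the bag tree. The decomposition is therefore valid. The largest bag has 3 vertices, so the width is 2.

Yes; width 2.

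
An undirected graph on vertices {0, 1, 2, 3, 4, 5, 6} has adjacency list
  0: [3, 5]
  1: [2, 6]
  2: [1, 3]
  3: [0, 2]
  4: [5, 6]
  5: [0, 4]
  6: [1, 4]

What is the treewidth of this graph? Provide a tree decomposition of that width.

Treewidth 2.
Bags: B1 = {4, 5, 6}  B2 = {1, 5, 6}  B3 = {1, 2, 5}  B4 = {2, 3, 5}  B5 = {0, 3, 5}
Tree: B1–B2, B2–B3, B3–B4, B4–B5

The largest bag has 3 vertices, giving width 2; this decomposition certifies tw(G) ≤ 2. Since 5–4–6–1–2–3–0–5 is a cycle in G, G is not acyclic. Forests are exactly the graphs of treewidth ≤ 1, so tw(G) ≥ 2. Combining the bounds, tw(G) = 2.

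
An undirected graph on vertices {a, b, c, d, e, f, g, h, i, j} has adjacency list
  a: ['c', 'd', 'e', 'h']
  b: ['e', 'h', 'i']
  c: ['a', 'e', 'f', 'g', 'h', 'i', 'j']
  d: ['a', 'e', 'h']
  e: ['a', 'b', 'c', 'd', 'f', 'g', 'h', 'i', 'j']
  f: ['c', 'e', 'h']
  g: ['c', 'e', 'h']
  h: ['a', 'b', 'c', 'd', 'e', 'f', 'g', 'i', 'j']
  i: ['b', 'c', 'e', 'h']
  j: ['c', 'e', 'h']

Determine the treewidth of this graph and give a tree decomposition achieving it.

Treewidth 3.
Bags: B1 = {c, e, g, h}  B2 = {c, e, f, h}  B3 = {c, e, h, i}  B4 = {b, e, h, i}  B5 = {c, e, h, j}  B6 = {a, c, e, h}  B7 = {a, d, e, h}
Tree: B1–B2, B1–B3, B3–B4, B1–B5, B5–B6, B6–B7

The largest bag has 4 vertices, giving width 3; this decomposition certifies tw(G) ≤ 3. On the other hand G contains the 4-clique {a, d, e, h}. A clique must lie in a single bag of any decomposition, so no decomposition can have width below 3. Combining the bounds, tw(G) = 3.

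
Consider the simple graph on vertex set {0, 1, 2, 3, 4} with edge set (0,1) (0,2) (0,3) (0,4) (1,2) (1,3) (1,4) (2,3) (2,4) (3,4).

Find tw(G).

A width-4 tree decomposition is:
Bags: B1 = {0, 1, 2, 3, 4}
Tree: (single bag)
A single bag containing all 5 vertices is trivially a valid decomposition of width 4. Conversely, {0, 1, 2, 3, 4} is a clique of size 5, and the vertices of any clique must share a bag in every tree decomposition; so some bag has ≥ 5 vertices and tw(G) ≥ 4. Therefore the treewidth is 4.

4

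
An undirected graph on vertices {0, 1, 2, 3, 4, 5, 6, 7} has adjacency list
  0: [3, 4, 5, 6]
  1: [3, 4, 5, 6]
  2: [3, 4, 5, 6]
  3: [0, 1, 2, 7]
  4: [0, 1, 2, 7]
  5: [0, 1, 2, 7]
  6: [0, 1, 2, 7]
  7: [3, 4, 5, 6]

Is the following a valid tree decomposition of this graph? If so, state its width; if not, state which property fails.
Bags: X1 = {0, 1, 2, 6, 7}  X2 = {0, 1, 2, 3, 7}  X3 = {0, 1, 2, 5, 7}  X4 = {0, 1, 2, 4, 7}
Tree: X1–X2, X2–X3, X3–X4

Yes; width 4.

Vertex coverage: the bags together contain {0, 1, 2, 3, 4, 5, 6, 7}, the full vertex set. Edge coverage: each edge of G has both endpoints in at least one bag. Running intersection: for every vertex, the bags containing it form a connected subtree. All three properties hold, so this is a valid tree decomposition of width max|bag| − 1 = 4, and hence tw(G) ≤ 4.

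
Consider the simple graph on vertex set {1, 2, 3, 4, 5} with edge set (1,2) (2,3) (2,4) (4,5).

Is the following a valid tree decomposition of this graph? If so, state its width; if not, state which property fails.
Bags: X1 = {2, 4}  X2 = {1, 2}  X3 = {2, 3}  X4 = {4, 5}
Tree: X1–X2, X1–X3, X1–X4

Yes; width 1.

Checking the three conditions: (i) the bags cover all of {1, 2, 3, 4, 5}; (ii) for each edge, some bag contains both endpoints; (iii) the bags containing any fixed vertex form a subtree. All hold, so the decomposition is valid with width 2 − 1 = 1.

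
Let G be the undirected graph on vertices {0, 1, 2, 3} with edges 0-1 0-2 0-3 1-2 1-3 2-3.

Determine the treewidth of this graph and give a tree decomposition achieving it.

With just one bag of size 4, the width is 4 − 1 = 3, so tw(G) ≤ 3. For the lower bound, the 4 vertices {0, 1, 2, 3} are pairwise adjacent, and any tree decomposition puts a clique entirely inside one bag — forcing width ≥ 3. The upper and lower bounds meet at 3, so that is the treewidth.

Treewidth 3.
One such decomposition:
Bags: B1 = {0, 1, 2, 3}
Tree: (single bag)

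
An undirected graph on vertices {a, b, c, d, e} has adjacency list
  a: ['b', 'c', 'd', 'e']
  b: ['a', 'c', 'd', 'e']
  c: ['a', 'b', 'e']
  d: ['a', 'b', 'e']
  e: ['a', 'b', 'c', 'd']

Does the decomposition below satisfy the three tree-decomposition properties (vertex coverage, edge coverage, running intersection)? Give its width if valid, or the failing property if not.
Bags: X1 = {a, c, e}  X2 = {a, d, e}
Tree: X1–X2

A tree decomposition must satisfy three properties: every vertex lies in some bag; for every edge, both endpoints lie together in some bag; and for every vertex, the bags containing it form a connected subtree. Here vertex b appears in no bag, so the decomposition is invalid.

No — vertex b appears in no bag.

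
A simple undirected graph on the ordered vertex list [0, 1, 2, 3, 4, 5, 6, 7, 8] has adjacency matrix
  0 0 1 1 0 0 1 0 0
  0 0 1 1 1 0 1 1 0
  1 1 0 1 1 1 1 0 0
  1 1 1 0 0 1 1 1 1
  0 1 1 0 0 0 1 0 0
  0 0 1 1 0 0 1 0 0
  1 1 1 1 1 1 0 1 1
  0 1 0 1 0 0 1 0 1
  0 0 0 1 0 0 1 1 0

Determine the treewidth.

3

A width-3 tree decomposition is:
Bags: B1 = {1, 2, 4, 6}  B2 = {1, 2, 3, 6}  B3 = {1, 3, 6, 7}  B4 = {0, 2, 3, 6}  B5 = {3, 6, 7, 8}  B6 = {2, 3, 5, 6}
Tree: B1–B2, B2–B3, B2–B4, B3–B5, B4–B6
The largest bag has 4 vertices, giving width 3; this decomposition certifies tw(G) ≤ 3. For the lower bound, the 4 vertices {3, 6, 7, 8} are pairwise adjacent, and any tree decomposition puts a clique entirely inside one bag — forcing width ≥ 3. Combining the bounds, tw(G) = 3.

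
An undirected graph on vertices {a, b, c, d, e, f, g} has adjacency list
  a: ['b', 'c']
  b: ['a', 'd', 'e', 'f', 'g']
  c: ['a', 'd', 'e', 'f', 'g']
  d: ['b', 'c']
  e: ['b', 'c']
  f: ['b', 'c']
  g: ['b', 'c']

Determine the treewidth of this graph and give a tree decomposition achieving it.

Treewidth 2.
One such decomposition:
Bags: B1 = {b, c, f}  B2 = {b, c, e}  B3 = {a, b, c}  B4 = {b, c, d}  B5 = {b, c, g}
Tree: B1–B2, B2–B3, B3–B4, B4–B5

Every bag has size at most 3, so the width is 3 − 1 = 2 and tw(G) ≤ 2. The edges b–f–c–e–b form a cycle, so G is not a tree and its treewidth is at least 2. Combining the bounds, tw(G) = 2.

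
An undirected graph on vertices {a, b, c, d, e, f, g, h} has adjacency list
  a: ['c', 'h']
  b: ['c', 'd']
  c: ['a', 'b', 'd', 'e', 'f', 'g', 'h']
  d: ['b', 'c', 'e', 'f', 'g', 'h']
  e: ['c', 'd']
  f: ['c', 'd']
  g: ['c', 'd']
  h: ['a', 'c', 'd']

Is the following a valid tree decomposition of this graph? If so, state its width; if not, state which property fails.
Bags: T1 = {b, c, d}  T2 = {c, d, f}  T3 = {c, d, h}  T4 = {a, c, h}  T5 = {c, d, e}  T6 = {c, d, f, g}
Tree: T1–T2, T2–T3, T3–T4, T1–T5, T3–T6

A tree decomposition must satisfy three properties: every vertex lies in some bag; for every edge, both endpoints lie together in some bag; and for every vertex, the bags containing it form a connected subtree. Here bags containing vertex f are not connected in the tree, so the decomposition is invalid.

No — bags containing vertex f are not connected in the tree.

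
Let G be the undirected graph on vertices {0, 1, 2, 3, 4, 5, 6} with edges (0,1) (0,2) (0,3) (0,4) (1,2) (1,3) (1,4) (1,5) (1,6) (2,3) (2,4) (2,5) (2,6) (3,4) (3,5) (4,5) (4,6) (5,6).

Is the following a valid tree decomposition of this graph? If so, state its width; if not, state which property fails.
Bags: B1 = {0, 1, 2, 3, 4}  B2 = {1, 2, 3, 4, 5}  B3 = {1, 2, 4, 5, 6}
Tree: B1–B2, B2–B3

Yes; width 4.

Checking the three conditions: (i) the bags cover all of {0, 1, 2, 3, 4, 5, 6}; (ii) for each edge, some bag contains both endpoints; (iii) the bags containing any fixed vertex form a subtree. All hold, so the decomposition is valid with width 5 − 1 = 4.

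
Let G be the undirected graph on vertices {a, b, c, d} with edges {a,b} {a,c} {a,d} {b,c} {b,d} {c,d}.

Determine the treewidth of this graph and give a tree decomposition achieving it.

A single bag containing all 4 vertices is trivially a valid decomposition of width 3. For the lower bound, the 4 vertices {a, b, c, d} are pairwise adjacent, and any tree decomposition puts a clique entirely inside one bag — forcing width ≥ 3. Hence tw(G) = 3 exactly.

Treewidth 3.
One such decomposition:
Bags: B1 = {a, b, c, d}
Tree: (single bag)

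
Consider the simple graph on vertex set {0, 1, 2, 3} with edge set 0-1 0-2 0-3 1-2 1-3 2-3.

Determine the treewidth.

A width-3 tree decomposition is:
Bags: B1 = {0, 1, 2, 3}
Tree: (single bag)
With just one bag of size 4, the width is 4 − 1 = 3, so tw(G) ≤ 3. For the lower bound, the 4 vertices {0, 1, 2, 3} are pairwise adjacent, and any tree decomposition puts a clique entirely inside one bag — forcing width ≥ 3. Combining the bounds, tw(G) = 3.

3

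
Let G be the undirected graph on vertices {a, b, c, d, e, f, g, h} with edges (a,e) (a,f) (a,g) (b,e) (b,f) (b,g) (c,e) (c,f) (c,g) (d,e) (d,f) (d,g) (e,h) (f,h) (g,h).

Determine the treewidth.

A width-3 tree decomposition is:
Bags: B1 = {a, e, f, g}  B2 = {b, e, f, g}  B3 = {e, f, g, h}  B4 = {d, e, f, g}  B5 = {c, e, f, g}
Tree: B1–B2, B2–B3, B3–B4, B4–B5
The largest bag has 4 vertices, giving width 3; this decomposition certifies tw(G) ≤ 3. For the lower bound: the 4 vertex sets {a,g}, {b,f}, {e}, {h} are disjoint, each induces a connected subgraph, and every pair is joined by at least one edge of G. Contracting each set to a single vertex therefore yields K_{4} as a minor, and since treewidth is minor-monotone, tw(G) ≥ tw(K_{4}) = 3. Hence tw(G) = 3 exactly.

3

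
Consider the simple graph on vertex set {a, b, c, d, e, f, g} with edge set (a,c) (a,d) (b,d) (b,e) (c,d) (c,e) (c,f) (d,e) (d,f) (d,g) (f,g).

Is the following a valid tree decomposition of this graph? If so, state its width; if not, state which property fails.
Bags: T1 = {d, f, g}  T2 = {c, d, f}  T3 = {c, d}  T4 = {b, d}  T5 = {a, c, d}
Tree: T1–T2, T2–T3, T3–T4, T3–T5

No — vertex e appears in no bag.

A tree decomposition must satisfy three properties: every vertex lies in some bag; for every edge, both endpoints lie together in some bag; and for every vertex, the bags containing it form a connected subtree. Here vertex e appears in no bag, so the decomposition is invalid.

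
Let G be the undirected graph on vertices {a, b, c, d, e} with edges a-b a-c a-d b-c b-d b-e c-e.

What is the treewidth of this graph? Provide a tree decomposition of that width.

Treewidth 2.
One such decomposition:
Bags: B1 = {a, b, c}  B2 = {b, c, e}  B3 = {a, b, d}
Tree: B1–B2, B1–B3

Every bag has size at most 3, so the width is 3 − 1 = 2 and tw(G) ≤ 2. Conversely, {a, b, d} is a clique of size 3, and the vertices of any clique must share a bag in every tree decomposition; so some bag has ≥ 3 vertices and tw(G) ≥ 2. Combining the bounds, tw(G) = 2.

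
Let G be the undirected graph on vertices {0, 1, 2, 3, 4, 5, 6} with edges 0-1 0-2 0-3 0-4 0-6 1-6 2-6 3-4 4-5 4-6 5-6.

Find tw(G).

2

A width-2 tree decomposition is:
Bags: B1 = {0, 4, 6}  B2 = {0, 2, 6}  B3 = {0, 3, 4}  B4 = {4, 5, 6}  B5 = {0, 1, 6}
Tree: B1–B2, B1–B3, B1–B4, B1–B5
The largest bag has 3 vertices, giving width 2; this decomposition certifies tw(G) ≤ 2. On the other hand G contains the 3-clique {0, 3, 4}. A clique must lie in a single bag of any decomposition, so no decomposition can have width below 2. Combining the bounds, tw(G) = 2.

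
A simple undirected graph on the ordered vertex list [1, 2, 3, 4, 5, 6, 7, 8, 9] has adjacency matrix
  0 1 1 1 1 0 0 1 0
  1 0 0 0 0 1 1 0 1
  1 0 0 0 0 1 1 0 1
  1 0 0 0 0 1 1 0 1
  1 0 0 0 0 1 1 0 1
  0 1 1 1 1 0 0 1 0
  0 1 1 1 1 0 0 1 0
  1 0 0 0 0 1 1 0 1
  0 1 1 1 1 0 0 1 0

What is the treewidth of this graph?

A width-4 tree decomposition is:
Bags: B1 = {1, 3, 6, 7, 9}  B2 = {1, 4, 6, 7, 9}  B3 = {1, 6, 7, 8, 9}  B4 = {1, 5, 6, 7, 9}  B5 = {1, 2, 6, 7, 9}
Tree: B1–B2, B2–B3, B3–B4, B4–B5
The largest bag has 5 vertices, giving width 4; this decomposition certifies tw(G) ≤ 4. For the lower bound: the 5 vertex sets {3,7}, {4,9}, {1,8}, {6}, {5} are disjoint, each induces a connected subgraph, and every pair is joined by at least one edge of G. Contracting each set to a single vertex therefore yields K_{5} as a minor, and since treewidth is minor-monotone, tw(G) ≥ tw(K_{5}) = 4. Hence tw(G) = 4 exactly.

4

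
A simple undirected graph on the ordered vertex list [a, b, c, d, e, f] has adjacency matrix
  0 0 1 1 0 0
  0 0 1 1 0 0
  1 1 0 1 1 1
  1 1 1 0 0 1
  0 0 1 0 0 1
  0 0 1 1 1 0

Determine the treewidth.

2

A width-2 tree decomposition is:
Bags: B1 = {a, c, d}  B2 = {c, d, f}  B3 = {c, e, f}  B4 = {b, c, d}
Tree: B1–B2, B2–B3, B1–B4
Each bag holds 3 vertices, so the decomposition has width 2, which upper-bounds the treewidth. On the other hand G contains the 3-clique {c, d, f}. A clique must lie in a single bag of any decomposition, so no decomposition can have width below 2. Hence tw(G) = 2 exactly.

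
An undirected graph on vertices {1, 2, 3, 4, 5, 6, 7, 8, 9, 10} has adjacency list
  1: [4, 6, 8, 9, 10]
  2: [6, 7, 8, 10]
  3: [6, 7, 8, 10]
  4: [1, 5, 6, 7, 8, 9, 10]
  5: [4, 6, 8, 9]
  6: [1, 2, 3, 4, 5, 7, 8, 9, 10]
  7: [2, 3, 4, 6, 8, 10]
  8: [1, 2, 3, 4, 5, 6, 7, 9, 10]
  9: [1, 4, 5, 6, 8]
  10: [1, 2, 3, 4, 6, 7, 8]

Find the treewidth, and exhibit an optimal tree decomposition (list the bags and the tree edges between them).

Treewidth 4.
Bags: B1 = {3, 6, 7, 8, 10}  B2 = {4, 6, 7, 8, 10}  B3 = {1, 4, 6, 8, 10}  B4 = {1, 4, 6, 8, 9}  B5 = {4, 5, 6, 8, 9}  B6 = {2, 6, 7, 8, 10}
Tree: B1–B2, B2–B3, B3–B4, B4–B5, B1–B6

Every bag has size at most 5, so the width is 5 − 1 = 4 and tw(G) ≤ 4. For the lower bound, the 5 vertices {2, 6, 7, 8, 10} are pairwise adjacent, and any tree decomposition puts a clique entirely inside one bag — forcing width ≥ 4. Combining the bounds, tw(G) = 4.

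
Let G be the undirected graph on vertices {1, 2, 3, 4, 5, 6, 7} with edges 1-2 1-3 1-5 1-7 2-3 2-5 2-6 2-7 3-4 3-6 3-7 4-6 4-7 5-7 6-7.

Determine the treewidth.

3

A width-3 tree decomposition is:
Bags: B1 = {1, 2, 3, 7}  B2 = {1, 2, 5, 7}  B3 = {2, 3, 6, 7}  B4 = {3, 4, 6, 7}
Tree: B1–B2, B1–B3, B3–B4
The largest bag has 4 vertices, giving width 3; this decomposition certifies tw(G) ≤ 3. On the other hand G contains the 4-clique {1, 2, 3, 7}. A clique must lie in a single bag of any decomposition, so no decomposition can have width below 3. Combining the bounds, tw(G) = 3.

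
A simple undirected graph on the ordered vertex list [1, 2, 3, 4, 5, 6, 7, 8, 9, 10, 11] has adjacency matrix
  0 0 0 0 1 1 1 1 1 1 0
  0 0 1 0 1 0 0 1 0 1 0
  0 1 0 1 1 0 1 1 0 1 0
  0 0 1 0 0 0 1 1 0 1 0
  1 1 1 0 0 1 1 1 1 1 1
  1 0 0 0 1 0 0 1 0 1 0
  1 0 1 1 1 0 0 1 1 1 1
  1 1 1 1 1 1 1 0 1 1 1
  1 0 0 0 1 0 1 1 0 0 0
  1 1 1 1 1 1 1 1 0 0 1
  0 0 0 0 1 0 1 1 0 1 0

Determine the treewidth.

A width-4 tree decomposition is:
Bags: B1 = {5, 7, 8, 10, 11}  B2 = {3, 5, 7, 8, 10}  B3 = {1, 5, 7, 8, 10}  B4 = {1, 5, 7, 8, 9}  B5 = {1, 5, 6, 8, 10}  B6 = {3, 4, 7, 8, 10}  B7 = {2, 3, 5, 8, 10}
Tree: B1–B2, B2–B3, B3–B4, B3–B5, B2–B6, B2–B7
Each bag holds 5 vertices, so the decomposition has width 4, which upper-bounds the treewidth. Conversely, {3, 4, 7, 8, 10} is a clique of size 5, and the vertices of any clique must share a bag in every tree decomposition; so some bag has ≥ 5 vertices and tw(G) ≥ 4. The upper and lower bounds meet at 4, so that is the treewidth.

4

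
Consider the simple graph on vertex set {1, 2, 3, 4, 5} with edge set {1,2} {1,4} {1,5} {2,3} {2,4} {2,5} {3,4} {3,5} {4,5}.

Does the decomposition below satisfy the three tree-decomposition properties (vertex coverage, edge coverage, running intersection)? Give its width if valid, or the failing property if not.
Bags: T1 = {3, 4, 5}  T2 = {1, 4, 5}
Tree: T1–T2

No — vertex 2 appears in no bag.

A tree decomposition must satisfy three properties: every vertex lies in some bag; for every edge, both endpoints lie together in some bag; and for every vertex, the bags containing it form a connected subtree. Here vertex 2 appears in no bag, so the decomposition is invalid.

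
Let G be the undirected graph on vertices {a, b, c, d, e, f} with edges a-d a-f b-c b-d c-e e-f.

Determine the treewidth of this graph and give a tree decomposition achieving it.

Treewidth 2.
Bags: B1 = {c, e, f}  B2 = {a, c, f}  B3 = {a, c, d}  B4 = {b, c, d}
Tree: B1–B2, B2–B3, B3–B4

The largest bag has 3 vertices, giving width 2; this decomposition certifies tw(G) ≤ 2. For the lower bound, G contains the cycle c–e–f–a–d–b–c, so G is not a forest; only forests have treewidth ≤ 1, hence tw(G) ≥ 2. Combining the bounds, tw(G) = 2.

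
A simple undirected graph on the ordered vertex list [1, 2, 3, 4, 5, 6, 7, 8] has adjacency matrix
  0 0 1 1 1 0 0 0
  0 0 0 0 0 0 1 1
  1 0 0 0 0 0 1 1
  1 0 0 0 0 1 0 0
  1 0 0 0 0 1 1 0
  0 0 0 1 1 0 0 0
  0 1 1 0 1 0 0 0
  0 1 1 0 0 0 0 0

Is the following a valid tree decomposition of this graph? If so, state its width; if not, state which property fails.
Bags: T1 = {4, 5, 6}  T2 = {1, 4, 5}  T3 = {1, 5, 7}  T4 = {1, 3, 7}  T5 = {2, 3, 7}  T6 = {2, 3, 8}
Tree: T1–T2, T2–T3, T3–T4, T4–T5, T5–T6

Yes; width 2.

Every vertex of G appears in some bag (union = {1, 2, 3, 4, 5, 6, 7, 8}); every edge is covered by a bag; and for each vertex v the set of bags containing v is connected in the bag tree. The decomposition is therefore valid. The largest bag has 3 vertices, so the width is 2.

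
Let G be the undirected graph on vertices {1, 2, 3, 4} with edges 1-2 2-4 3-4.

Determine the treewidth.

1

A width-1 tree decomposition is:
Bags: B1 = {1, 2}  B2 = {2, 4}  B3 = {3, 4}
Tree: B1–B2, B2–B3
The largest bag has 2 vertices, giving width 1; this decomposition certifies tw(G) ≤ 1. Since G has at least one edge (e.g. 2–1), it is not an edgeless graph, so tw(G) ≥ 1. Therefore the treewidth is 1.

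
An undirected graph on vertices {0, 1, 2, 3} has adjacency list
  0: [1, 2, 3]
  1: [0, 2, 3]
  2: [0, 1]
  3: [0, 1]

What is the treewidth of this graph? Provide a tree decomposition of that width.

The largest bag has 3 vertices, giving width 2; this decomposition certifies tw(G) ≤ 2. On the other hand G contains the 3-clique {0, 1, 2}. A clique must lie in a single bag of any decomposition, so no decomposition can have width below 2. Therefore the treewidth is 2.

Treewidth 2.
Bags: B1 = {0, 1, 3}  B2 = {0, 1, 2}
Tree: B1–B2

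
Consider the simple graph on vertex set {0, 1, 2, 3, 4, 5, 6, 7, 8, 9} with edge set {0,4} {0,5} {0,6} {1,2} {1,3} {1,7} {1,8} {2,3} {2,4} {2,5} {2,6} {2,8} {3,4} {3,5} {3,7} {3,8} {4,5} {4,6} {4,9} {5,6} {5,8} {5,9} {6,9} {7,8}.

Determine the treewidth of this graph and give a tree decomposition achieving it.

Treewidth 3.
One such decomposition:
Bags: B1 = {2, 4, 5, 6}  B2 = {4, 5, 6, 9}  B3 = {0, 4, 5, 6}  B4 = {2, 3, 4, 5}  B5 = {2, 3, 5, 8}  B6 = {1, 2, 3, 8}  B7 = {1, 3, 7, 8}
Tree: B1–B2, B1–B3, B1–B4, B4–B5, B5–B6, B6–B7

The largest bag has 4 vertices, giving width 3; this decomposition certifies tw(G) ≤ 3. Conversely, {1, 2, 3, 8} is a clique of size 4, and the vertices of any clique must share a bag in every tree decomposition; so some bag has ≥ 4 vertices and tw(G) ≥ 3. Hence tw(G) = 3 exactly.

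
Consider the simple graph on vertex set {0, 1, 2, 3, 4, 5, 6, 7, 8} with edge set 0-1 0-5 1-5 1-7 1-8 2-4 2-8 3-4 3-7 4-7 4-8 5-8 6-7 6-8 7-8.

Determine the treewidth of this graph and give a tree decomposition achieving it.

Treewidth 2.
One optimal decomposition is:
Bags: B1 = {4, 7, 8}  B2 = {1, 7, 8}  B3 = {1, 5, 8}  B4 = {3, 4, 7}  B5 = {0, 1, 5}  B6 = {2, 4, 8}  B7 = {6, 7, 8}
Tree: B1–B2, B2–B3, B1–B4, B3–B5, B1–B6, B1–B7

Each bag holds 3 vertices, so the decomposition has width 2, which upper-bounds the treewidth. Conversely, {0, 1, 5} is a clique of size 3, and the vertices of any clique must share a bag in every tree decomposition; so some bag has ≥ 3 vertices and tw(G) ≥ 2. Therefore the treewidth is 2.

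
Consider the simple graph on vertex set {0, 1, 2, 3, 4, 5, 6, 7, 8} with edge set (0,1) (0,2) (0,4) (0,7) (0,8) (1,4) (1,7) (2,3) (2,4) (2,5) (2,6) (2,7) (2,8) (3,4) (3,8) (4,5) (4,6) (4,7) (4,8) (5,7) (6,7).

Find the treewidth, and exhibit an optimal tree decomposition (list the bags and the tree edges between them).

Every bag has size at most 4, so the width is 4 − 1 = 3 and tw(G) ≤ 3. On the other hand G contains the 4-clique {0, 1, 4, 7}. A clique must lie in a single bag of any decomposition, so no decomposition can have width below 3. Combining the bounds, tw(G) = 3.

Treewidth 3.
Bags: B1 = {0, 2, 4, 7}  B2 = {0, 2, 4, 8}  B3 = {0, 1, 4, 7}  B4 = {2, 4, 5, 7}  B5 = {2, 3, 4, 8}  B6 = {2, 4, 6, 7}
Tree: B1–B2, B1–B3, B1–B4, B2–B5, B1–B6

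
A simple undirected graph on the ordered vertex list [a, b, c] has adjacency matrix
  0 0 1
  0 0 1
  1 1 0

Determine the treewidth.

A width-1 tree decomposition is:
Bags: B1 = {b, c}  B2 = {a, c}
Tree: B1–B2
The largest bag has 2 vertices, giving width 1; this decomposition certifies tw(G) ≤ 1. G has an edge, so its treewidth is at least 1. Combining the bounds, tw(G) = 1.

1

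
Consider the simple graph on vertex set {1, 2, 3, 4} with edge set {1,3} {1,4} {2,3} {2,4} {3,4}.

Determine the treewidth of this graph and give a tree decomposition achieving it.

Treewidth 2.
One optimal decomposition is:
Bags: B1 = {1, 3, 4}  B2 = {2, 3, 4}
Tree: B1–B2

Each bag holds 3 vertices, so the decomposition has width 2, which upper-bounds the treewidth. For the lower bound, the 3 vertices {1, 3, 4} are pairwise adjacent, and any tree decomposition puts a clique entirely inside one bag — forcing width ≥ 2. The upper and lower bounds meet at 2, so that is the treewidth.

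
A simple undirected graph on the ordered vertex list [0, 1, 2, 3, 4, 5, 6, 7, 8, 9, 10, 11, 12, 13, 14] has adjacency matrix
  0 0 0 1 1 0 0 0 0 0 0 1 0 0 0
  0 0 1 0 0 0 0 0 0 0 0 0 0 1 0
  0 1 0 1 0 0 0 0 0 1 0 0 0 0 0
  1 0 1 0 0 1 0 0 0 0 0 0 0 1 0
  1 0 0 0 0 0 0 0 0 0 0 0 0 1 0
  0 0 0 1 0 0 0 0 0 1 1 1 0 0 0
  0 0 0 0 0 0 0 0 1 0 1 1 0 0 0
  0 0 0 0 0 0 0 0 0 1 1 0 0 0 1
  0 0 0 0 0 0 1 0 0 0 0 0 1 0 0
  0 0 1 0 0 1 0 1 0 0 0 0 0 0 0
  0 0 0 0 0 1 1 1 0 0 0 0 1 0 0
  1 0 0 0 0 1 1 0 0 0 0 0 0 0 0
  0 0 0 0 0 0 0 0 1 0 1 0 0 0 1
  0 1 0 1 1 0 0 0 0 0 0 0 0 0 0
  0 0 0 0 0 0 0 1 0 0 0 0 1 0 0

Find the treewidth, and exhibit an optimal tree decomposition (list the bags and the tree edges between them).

The largest bag has 4 vertices, giving width 3; this decomposition certifies tw(G) ≤ 3. For the lower bound: the 4 vertex sets {8,12,14}, {7}, {10}, {5,6,9,11} are disjoint, each induces a connected subgraph, and every pair is joined by at least one edge of G. Contracting each set to a single vertex therefore yields K_{4} as a minor, and since treewidth is minor-monotone, tw(G) ≥ tw(K_{4}) = 3. Combining the bounds, tw(G) = 3.

Treewidth 3.
One such decomposition:
Bags: B1 = {7, 8, 12, 14}  B2 = {7, 8, 10, 12}  B3 = {6, 7, 8, 10}  B4 = {6, 7, 9, 10}  B5 = {5, 6, 9, 10}  B6 = {5, 6, 9, 11}  B7 = {2, 5, 9, 11}  B8 = {2, 3, 5, 11}  B9 = {0, 2, 3, 11}  B10 = {0, 1, 2, 3}  B11 = {0, 1, 3, 13}  B12 = {0, 1, 4, 13}
Tree: B1–B2, B2–B3, B3–B4, B4–B5, B5–B6, B6–B7, B7–B8, B8–B9, B9–B10, B10–B11, B11–B12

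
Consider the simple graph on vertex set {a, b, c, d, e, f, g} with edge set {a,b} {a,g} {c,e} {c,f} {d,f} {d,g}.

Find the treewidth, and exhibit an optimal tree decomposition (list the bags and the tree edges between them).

The largest bag has 2 vertices, giving width 1; this decomposition certifies tw(G) ≤ 1. Any graph with an edge has treewidth ≥ 1, and G has the edge e–c. The upper and lower bounds meet at 1, so that is the treewidth.

Treewidth 1.
Bags: B1 = {c, e}  B2 = {c, f}  B3 = {d, f}  B4 = {d, g}  B5 = {a, g}  B6 = {a, b}
Tree: B1–B2, B2–B3, B3–B4, B4–B5, B5–B6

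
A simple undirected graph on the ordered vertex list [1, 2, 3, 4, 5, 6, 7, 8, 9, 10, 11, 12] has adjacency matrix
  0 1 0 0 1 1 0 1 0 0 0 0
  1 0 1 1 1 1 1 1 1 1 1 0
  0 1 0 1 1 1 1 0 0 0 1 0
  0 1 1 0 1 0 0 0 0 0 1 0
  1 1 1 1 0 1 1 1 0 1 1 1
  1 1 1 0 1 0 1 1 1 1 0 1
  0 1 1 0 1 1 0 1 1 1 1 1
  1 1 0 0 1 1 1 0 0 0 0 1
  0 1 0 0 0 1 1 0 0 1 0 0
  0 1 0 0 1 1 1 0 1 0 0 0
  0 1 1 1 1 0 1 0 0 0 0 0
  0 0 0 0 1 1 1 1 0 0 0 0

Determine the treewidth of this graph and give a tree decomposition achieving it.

The largest bag has 5 vertices, giving width 4; this decomposition certifies tw(G) ≤ 4. For the lower bound, the 5 vertices {2, 6, 7, 9, 10} are pairwise adjacent, and any tree decomposition puts a clique entirely inside one bag — forcing width ≥ 4. Hence tw(G) = 4 exactly.

Treewidth 4.
Bags: B1 = {2, 3, 5, 6, 7}  B2 = {2, 5, 6, 7, 8}  B3 = {5, 6, 7, 8, 12}  B4 = {2, 5, 6, 7, 10}  B5 = {2, 3, 5, 7, 11}  B6 = {2, 3, 4, 5, 11}  B7 = {1, 2, 5, 6, 8}  B8 = {2, 6, 7, 9, 10}
Tree: B1–B2, B2–B3, B1–B4, B1–B5, B5–B6, B2–B7, B4–B8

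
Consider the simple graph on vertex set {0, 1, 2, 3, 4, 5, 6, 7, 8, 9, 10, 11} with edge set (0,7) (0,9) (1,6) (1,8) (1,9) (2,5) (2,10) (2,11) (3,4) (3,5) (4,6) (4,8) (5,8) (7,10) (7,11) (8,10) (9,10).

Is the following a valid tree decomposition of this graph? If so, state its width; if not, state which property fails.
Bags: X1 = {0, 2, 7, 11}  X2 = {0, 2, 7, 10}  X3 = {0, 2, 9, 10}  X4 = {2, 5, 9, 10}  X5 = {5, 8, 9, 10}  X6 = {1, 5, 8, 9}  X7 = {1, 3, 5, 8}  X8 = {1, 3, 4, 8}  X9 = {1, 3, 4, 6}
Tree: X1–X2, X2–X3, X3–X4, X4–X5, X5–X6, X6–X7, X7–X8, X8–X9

Vertex coverage: the bags together contain {0, 1, 2, 3, 4, 5, 6, 7, 8, 9, 10, 11}, the full vertex set. Edge coverage: each edge of G has both endpoints in at least one bag. Running intersection: for every vertex, the bags containing it form a connected subtree. All three properties hold, so this is a valid tree decomposition of width max|bag| − 1 = 3, and hence tw(G) ≤ 3.

Yes; width 3.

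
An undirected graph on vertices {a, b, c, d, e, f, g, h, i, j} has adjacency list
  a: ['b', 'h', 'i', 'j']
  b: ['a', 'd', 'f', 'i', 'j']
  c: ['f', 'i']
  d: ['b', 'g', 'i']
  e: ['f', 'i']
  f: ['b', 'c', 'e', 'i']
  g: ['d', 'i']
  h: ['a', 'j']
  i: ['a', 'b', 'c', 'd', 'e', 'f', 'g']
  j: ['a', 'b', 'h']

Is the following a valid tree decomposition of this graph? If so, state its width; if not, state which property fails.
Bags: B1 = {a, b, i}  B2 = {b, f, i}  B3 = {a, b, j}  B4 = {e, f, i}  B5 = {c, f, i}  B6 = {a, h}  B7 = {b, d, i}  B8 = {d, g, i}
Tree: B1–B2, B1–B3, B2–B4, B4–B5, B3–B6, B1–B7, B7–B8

No — edge (j,h) lies in no bag.

A tree decomposition must satisfy three properties: every vertex lies in some bag; for every edge, both endpoints lie together in some bag; and for every vertex, the bags containing it form a connected subtree. Here edge (j,h) lies in no bag, so the decomposition is invalid.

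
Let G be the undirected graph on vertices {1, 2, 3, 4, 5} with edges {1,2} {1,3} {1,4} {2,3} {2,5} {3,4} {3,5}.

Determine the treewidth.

2

A width-2 tree decomposition is:
Bags: B1 = {2, 3, 5}  B2 = {1, 2, 3}  B3 = {1, 3, 4}
Tree: B1–B2, B2–B3
The largest bag has 3 vertices, giving width 2; this decomposition certifies tw(G) ≤ 2. On the other hand G contains the 3-clique {1, 2, 3}. A clique must lie in a single bag of any decomposition, so no decomposition can have width below 2. Hence tw(G) = 2 exactly.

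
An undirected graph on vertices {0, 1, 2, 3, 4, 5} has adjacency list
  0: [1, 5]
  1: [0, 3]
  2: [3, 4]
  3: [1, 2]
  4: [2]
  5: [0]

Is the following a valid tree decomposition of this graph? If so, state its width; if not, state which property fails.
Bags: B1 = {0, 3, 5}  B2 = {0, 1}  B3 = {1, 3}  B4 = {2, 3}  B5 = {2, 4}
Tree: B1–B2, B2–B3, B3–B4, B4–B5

A tree decomposition must satisfy three properties: every vertex lies in some bag; for every edge, both endpoints lie together in some bag; and for every vertex, the bags containing it form a connected subtree. Here bags containing vertex 3 are not connected in the tree, so the decomposition is invalid.

No — bags containing vertex 3 are not connected in the tree.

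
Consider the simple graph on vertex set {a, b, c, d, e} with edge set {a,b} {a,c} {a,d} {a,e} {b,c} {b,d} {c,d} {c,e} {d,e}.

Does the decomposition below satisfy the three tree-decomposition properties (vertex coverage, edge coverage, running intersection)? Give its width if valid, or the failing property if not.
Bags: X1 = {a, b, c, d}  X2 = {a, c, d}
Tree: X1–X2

No — vertex e appears in no bag.

A tree decomposition must satisfy three properties: every vertex lies in some bag; for every edge, both endpoints lie together in some bag; and for every vertex, the bags containing it form a connected subtree. Here vertex e appears in no bag, so the decomposition is invalid.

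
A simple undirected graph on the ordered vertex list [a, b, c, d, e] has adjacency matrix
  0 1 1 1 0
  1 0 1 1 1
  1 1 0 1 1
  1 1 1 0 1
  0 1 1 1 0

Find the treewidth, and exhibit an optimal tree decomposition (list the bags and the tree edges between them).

Treewidth 3.
One optimal decomposition is:
Bags: B1 = {b, c, d, e}  B2 = {a, b, c, d}
Tree: B1–B2

Every bag has size at most 4, so the width is 4 − 1 = 3 and tw(G) ≤ 3. For the lower bound, the 4 vertices {b, c, d, e} are pairwise adjacent, and any tree decomposition puts a clique entirely inside one bag — forcing width ≥ 3. Combining the bounds, tw(G) = 3.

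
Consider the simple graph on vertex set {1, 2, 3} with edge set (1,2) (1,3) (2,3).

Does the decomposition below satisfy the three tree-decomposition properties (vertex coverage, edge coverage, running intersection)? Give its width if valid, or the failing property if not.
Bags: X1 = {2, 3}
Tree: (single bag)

No — vertex 1 appears in no bag.

A tree decomposition must satisfy three properties: every vertex lies in some bag; for every edge, both endpoints lie together in some bag; and for every vertex, the bags containing it form a connected subtree. Here vertex 1 appears in no bag, so the decomposition is invalid.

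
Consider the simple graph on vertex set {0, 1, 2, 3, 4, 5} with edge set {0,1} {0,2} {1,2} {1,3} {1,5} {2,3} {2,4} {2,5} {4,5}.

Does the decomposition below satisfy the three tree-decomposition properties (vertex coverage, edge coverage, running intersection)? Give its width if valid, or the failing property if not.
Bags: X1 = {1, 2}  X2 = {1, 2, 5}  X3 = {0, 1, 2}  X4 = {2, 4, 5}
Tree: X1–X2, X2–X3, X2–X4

A tree decomposition must satisfy three properties: every vertex lies in some bag; for every edge, both endpoints lie together in some bag; and for every vertex, the bags containing it form a connected subtree. Here vertex 3 appears in no bag, so the decomposition is invalid.

No — vertex 3 appears in no bag.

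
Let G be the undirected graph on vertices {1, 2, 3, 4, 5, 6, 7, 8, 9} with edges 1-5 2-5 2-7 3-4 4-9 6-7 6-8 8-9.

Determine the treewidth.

1

A width-1 tree decomposition is:
Bags: B1 = {1, 5}  B2 = {2, 5}  B3 = {2, 7}  B4 = {6, 7}  B5 = {6, 8}  B6 = {8, 9}  B7 = {4, 9}  B8 = {3, 4}
Tree: B1–B2, B2–B3, B3–B4, B4–B5, B5–B6, B6–B7, B7–B8
Each bag holds 2 vertices, so the decomposition has width 1, which upper-bounds the treewidth. G has an edge, so its treewidth is at least 1. Hence tw(G) = 1 exactly.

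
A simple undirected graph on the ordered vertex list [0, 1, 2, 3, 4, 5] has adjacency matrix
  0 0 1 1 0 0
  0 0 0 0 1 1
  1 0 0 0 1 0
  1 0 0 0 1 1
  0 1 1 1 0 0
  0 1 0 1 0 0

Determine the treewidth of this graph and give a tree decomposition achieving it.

Treewidth 2.
Bags: B1 = {1, 4, 5}  B2 = {3, 4, 5}  B3 = {2, 3, 4}  B4 = {0, 2, 3}
Tree: B1–B2, B2–B3, B3–B4

Every bag has size at most 3, so the width is 3 − 1 = 2 and tw(G) ≤ 2. Since 1–5–3–4–1 is a cycle in G, G is not acyclic. Forests are exactly the graphs of treewidth ≤ 1, so tw(G) ≥ 2. The upper and lower bounds meet at 2, so that is the treewidth.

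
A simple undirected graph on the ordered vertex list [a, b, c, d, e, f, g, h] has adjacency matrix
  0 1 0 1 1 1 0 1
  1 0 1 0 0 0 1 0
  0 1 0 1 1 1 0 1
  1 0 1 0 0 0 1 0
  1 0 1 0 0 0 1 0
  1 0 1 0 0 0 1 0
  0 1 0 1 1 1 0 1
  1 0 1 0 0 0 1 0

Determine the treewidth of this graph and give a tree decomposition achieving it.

Treewidth 3.
One such decomposition:
Bags: B1 = {a, c, d, g}  B2 = {a, c, f, g}  B3 = {a, b, c, g}  B4 = {a, c, e, g}  B5 = {a, c, g, h}
Tree: B1–B2, B2–B3, B3–B4, B4–B5

The largest bag has 4 vertices, giving width 3; this decomposition certifies tw(G) ≤ 3. For the lower bound: the 4 vertex sets {a,d}, {f,g}, {c}, {b} are disjoint, each induces a connected subgraph, and every pair is joined by at least one edge of G. Contracting each set to a single vertex therefore yields K_{4} as a minor, and since treewidth is minor-monotone, tw(G) ≥ tw(K_{4}) = 3. The upper and lower bounds meet at 3, so that is the treewidth.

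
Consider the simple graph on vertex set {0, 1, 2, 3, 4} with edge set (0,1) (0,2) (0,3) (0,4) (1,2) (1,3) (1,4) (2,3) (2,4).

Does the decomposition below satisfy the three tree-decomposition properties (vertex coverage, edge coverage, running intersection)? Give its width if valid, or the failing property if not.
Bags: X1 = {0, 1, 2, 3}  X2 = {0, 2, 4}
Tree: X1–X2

No — edge (1,4) lies in no bag.

A tree decomposition must satisfy three properties: every vertex lies in some bag; for every edge, both endpoints lie together in some bag; and for every vertex, the bags containing it form a connected subtree. Here edge (1,4) lies in no bag, so the decomposition is invalid.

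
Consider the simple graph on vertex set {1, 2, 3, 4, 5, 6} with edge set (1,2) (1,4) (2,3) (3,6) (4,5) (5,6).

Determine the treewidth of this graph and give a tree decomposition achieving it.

Every bag has size at most 3, so the width is 3 − 1 = 2 and tw(G) ≤ 2. For the lower bound, G contains the cycle 3–6–5–4–1–2–3, so G is not a forest; only forests have treewidth ≤ 1, hence tw(G) ≥ 2. Combining the bounds, tw(G) = 2.

Treewidth 2.
One such decomposition:
Bags: B1 = {3, 5, 6}  B2 = {3, 4, 5}  B3 = {1, 3, 4}  B4 = {1, 2, 3}
Tree: B1–B2, B2–B3, B3–B4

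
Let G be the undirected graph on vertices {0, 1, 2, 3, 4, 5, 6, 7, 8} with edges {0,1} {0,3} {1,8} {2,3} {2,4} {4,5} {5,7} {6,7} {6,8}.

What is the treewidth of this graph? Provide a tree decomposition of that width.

The largest bag has 3 vertices, giving width 2; this decomposition certifies tw(G) ≤ 2. For the lower bound, G contains the cycle 1–8–6–7–5–4–2–3–0–1, so G is not a forest; only forests have treewidth ≤ 1, hence tw(G) ≥ 2. Therefore the treewidth is 2.

Treewidth 2.
Bags: B1 = {1, 6, 8}  B2 = {1, 6, 7}  B3 = {1, 5, 7}  B4 = {1, 4, 5}  B5 = {1, 2, 4}  B6 = {1, 2, 3}  B7 = {0, 1, 3}
Tree: B1–B2, B2–B3, B3–B4, B4–B5, B5–B6, B6–B7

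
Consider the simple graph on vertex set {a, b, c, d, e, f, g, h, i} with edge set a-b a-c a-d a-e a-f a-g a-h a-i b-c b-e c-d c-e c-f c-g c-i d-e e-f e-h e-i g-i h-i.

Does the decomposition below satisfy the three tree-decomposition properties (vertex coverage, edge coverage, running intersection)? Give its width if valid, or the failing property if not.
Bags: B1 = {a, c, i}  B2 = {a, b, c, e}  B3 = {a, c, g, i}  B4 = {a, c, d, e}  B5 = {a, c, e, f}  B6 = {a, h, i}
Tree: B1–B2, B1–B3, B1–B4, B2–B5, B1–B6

A tree decomposition must satisfy three properties: every vertex lies in some bag; for every edge, both endpoints lie together in some bag; and for every vertex, the bags containing it form a connected subtree. Here edge (e,i) lies in no bag, so the decomposition is invalid.

No — edge (e,i) lies in no bag.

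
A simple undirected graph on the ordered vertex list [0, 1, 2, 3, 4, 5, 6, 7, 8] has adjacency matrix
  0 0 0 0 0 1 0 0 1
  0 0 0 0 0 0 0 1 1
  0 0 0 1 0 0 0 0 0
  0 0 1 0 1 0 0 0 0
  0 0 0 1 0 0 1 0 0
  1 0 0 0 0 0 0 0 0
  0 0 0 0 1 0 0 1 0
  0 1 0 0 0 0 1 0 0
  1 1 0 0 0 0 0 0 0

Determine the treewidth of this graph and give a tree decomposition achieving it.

Treewidth 1.
One such decomposition:
Bags: B1 = {2, 3}  B2 = {3, 4}  B3 = {4, 6}  B4 = {6, 7}  B5 = {1, 7}  B6 = {1, 8}  B7 = {0, 8}  B8 = {0, 5}
Tree: B1–B2, B2–B3, B3–B4, B4–B5, B5–B6, B6–B7, B7–B8

Each bag holds 2 vertices, so the decomposition has width 1, which upper-bounds the treewidth. G has an edge, so its treewidth is at least 1. The upper and lower bounds meet at 1, so that is the treewidth.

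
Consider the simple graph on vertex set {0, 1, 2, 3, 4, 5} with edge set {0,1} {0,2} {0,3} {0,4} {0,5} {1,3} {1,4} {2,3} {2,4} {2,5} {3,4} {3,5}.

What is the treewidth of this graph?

A width-3 tree decomposition is:
Bags: B1 = {0, 2, 3, 4}  B2 = {0, 1, 3, 4}  B3 = {0, 2, 3, 5}
Tree: B1–B2, B1–B3
Every bag has size at most 4, so the width is 4 − 1 = 3 and tw(G) ≤ 3. Conversely, {0, 1, 3, 4} is a clique of size 4, and the vertices of any clique must share a bag in every tree decomposition; so some bag has ≥ 4 vertices and tw(G) ≥ 3. Hence tw(G) = 3 exactly.

3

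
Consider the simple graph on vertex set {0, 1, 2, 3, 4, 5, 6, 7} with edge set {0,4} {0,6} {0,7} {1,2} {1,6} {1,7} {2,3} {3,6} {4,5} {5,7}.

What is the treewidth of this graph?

A width-2 tree decomposition is:
Bags: B1 = {1, 2, 3}  B2 = {1, 3, 6}  B3 = {1, 6, 7}  B4 = {0, 6, 7}  B5 = {0, 5, 7}  B6 = {0, 4, 5}
Tree: B1–B2, B2–B3, B3–B4, B4–B5, B5–B6
Every bag has size at most 3, so the width is 3 − 1 = 2 and tw(G) ≤ 2. Since 2–3–6–1–2 is a cycle in G, G is not acyclic. Forests are exactly the graphs of treewidth ≤ 1, so tw(G) ≥ 2. Therefore the treewidth is 2.

2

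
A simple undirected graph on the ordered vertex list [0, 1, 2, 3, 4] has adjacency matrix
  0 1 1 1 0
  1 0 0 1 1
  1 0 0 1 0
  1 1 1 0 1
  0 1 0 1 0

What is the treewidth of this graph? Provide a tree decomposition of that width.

Treewidth 2.
One optimal decomposition is:
Bags: B1 = {0, 2, 3}  B2 = {0, 1, 3}  B3 = {1, 3, 4}
Tree: B1–B2, B2–B3

The largest bag has 3 vertices, giving width 2; this decomposition certifies tw(G) ≤ 2. On the other hand G contains the 3-clique {0, 1, 3}. A clique must lie in a single bag of any decomposition, so no decomposition can have width below 2. The upper and lower bounds meet at 2, so that is the treewidth.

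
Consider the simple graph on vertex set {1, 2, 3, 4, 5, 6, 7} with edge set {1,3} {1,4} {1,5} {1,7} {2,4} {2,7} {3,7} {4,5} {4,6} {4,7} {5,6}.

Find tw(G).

A width-2 tree decomposition is:
Bags: B1 = {1, 3, 7}  B2 = {1, 4, 7}  B3 = {1, 4, 5}  B4 = {4, 5, 6}  B5 = {2, 4, 7}
Tree: B1–B2, B2–B3, B3–B4, B2–B5
Each bag holds 3 vertices, so the decomposition has width 2, which upper-bounds the treewidth. Conversely, {1, 3, 7} is a clique of size 3, and the vertices of any clique must share a bag in every tree decomposition; so some bag has ≥ 3 vertices and tw(G) ≥ 2. Therefore the treewidth is 2.

2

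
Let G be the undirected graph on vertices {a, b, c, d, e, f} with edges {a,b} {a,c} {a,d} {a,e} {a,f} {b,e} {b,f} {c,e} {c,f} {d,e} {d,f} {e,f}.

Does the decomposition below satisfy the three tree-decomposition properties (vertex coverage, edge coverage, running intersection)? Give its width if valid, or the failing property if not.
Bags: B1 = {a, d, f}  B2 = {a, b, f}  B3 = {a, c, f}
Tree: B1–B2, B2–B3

A tree decomposition must satisfy three properties: every vertex lies in some bag; for every edge, both endpoints lie together in some bag; and for every vertex, the bags containing it form a connected subtree. Here vertex e appears in no bag, so the decomposition is invalid.

No — vertex e appears in no bag.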